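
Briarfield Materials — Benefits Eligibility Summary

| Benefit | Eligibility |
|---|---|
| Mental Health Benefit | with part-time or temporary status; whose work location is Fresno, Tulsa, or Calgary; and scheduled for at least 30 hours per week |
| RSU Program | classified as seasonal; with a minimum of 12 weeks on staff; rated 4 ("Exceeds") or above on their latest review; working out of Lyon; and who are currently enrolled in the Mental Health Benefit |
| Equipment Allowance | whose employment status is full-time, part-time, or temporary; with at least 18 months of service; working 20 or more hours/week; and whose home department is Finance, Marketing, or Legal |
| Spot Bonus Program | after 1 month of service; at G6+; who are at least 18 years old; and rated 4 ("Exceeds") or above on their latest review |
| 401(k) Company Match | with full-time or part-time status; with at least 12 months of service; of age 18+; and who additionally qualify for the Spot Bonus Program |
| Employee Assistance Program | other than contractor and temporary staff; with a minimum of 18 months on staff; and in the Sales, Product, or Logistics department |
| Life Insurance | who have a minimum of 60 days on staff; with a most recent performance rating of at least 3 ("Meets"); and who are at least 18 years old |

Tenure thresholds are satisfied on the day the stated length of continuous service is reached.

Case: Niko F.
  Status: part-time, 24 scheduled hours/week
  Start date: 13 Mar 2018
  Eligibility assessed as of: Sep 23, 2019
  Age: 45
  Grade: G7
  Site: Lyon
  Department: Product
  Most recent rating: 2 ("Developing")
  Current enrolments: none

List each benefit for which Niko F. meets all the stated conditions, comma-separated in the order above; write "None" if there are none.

Service from 13 Mar 2018 to Sep 23, 2019: 559 days.
Mental Health Benefit — status part-time ✓; site Lyon ✗ (not Fresno, Tulsa, or Calgary) → not eligible.
RSU Program — status part-time ✗ (requires seasonal) → not eligible.
Equipment Allowance — status part-time ✓; service 559 days ≥ 18 months (≈540 days) ✓; 24 hrs/wk ≥ 20 ✓; dept Product ✗ → not eligible.
Spot Bonus Program — service 559 days ≥ 1 month (≈30 days) ✓; grade G7 ≥ G6 ✓; age 45 ≥ 18 ✓; rating 2 < 4 ✗ → not eligible.
401(k) Company Match — status part-time ✓; service 559 days ≥ 12 months (≈360 days) ✓; age 45 ≥ 18 ✓; not eligible for Spot Bonus Program ✗ → not eligible.
Employee Assistance Program — status part-time ✓ (not excluded); service 559 days ≥ 18 months (≈540 days) ✓; dept Product ✓ → eligible.
Life Insurance — service 559 days ≥ 60 days ✓; rating 2 < 3 ✗ → not eligible.

Employee Assistance Program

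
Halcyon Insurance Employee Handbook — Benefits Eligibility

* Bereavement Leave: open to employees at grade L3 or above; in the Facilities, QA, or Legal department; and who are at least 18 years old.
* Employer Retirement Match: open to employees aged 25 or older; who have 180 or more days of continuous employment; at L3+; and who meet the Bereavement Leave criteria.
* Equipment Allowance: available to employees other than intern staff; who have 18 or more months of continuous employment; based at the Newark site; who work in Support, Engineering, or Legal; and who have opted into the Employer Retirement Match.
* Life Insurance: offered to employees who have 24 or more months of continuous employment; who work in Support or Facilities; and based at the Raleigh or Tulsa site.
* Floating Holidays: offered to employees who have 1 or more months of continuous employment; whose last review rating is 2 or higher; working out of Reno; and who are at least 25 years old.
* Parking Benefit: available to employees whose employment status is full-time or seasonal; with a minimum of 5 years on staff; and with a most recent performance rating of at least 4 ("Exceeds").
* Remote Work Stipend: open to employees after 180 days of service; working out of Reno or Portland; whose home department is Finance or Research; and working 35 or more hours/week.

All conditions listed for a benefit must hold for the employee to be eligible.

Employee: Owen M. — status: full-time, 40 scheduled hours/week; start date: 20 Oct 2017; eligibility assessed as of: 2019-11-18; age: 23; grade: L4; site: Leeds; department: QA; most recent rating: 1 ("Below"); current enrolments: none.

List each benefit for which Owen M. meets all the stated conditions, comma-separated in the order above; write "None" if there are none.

Bereavement Leave

Service from 20 Oct 2017 to 2019-11-18: 759 days.
Bereavement Leave — grade L4 ≥ L3 ✓; dept QA ✓; age 23 ≥ 18 ✓ → eligible.
Employer Retirement Match — age 23 < 25 ✗ → not eligible.
Equipment Allowance — status full-time ✓ (not excluded); service 759 days ≥ 18 months (≈540 days) ✓; site Leeds ✗ (not Newark) → not eligible.
Life Insurance — service 759 days ≥ 24 months (≈720 days) ✓; dept QA ✗ → not eligible.
Floating Holidays — service 759 days ≥ 1 month (≈30 days) ✓; rating 1 < 2 ✗ → not eligible.
Parking Benefit — status full-time ✓; service 759 days < 5 years (≈1825 days) ✗ → not eligible.
Remote Work Stipend — service 759 days ≥ 180 days ✓; site Leeds ✗ (not Reno or Portland) → not eligible.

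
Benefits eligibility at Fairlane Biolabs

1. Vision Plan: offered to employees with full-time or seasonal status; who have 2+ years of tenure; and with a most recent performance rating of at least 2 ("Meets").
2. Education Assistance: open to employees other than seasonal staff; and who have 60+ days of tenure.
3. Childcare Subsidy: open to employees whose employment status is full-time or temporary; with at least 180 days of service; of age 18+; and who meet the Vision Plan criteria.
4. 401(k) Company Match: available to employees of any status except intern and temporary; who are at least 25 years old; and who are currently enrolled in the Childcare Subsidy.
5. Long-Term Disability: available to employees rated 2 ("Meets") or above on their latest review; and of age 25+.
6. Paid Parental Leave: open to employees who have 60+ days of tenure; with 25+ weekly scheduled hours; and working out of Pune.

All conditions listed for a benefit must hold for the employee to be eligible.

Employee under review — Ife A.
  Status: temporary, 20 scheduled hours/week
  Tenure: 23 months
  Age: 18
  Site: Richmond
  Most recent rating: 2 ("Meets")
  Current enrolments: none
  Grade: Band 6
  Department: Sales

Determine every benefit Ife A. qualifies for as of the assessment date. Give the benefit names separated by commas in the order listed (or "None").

Vision Plan — status temporary ✗ (requires full-time or seasonal) → not eligible.
Education Assistance — status temporary ✓ (not excluded); service 23 months ≥ 60 days ✓ → eligible.
Childcare Subsidy — status temporary ✓; service 23 months ≥ 180 days ✓; age 18 ≥ 18 ✓; not eligible for Vision Plan ✗ → not eligible.
401(k) Company Match — status temporary ✗ (excluded) → not eligible.
Long-Term Disability — rating 2 ≥ 2 ✓; age 18 < 25 ✗ → not eligible.
Paid Parental Leave — service 23 months ≥ 60 days ✓; 20 hrs/wk < 25 ✗ → not eligible.

Education Assistance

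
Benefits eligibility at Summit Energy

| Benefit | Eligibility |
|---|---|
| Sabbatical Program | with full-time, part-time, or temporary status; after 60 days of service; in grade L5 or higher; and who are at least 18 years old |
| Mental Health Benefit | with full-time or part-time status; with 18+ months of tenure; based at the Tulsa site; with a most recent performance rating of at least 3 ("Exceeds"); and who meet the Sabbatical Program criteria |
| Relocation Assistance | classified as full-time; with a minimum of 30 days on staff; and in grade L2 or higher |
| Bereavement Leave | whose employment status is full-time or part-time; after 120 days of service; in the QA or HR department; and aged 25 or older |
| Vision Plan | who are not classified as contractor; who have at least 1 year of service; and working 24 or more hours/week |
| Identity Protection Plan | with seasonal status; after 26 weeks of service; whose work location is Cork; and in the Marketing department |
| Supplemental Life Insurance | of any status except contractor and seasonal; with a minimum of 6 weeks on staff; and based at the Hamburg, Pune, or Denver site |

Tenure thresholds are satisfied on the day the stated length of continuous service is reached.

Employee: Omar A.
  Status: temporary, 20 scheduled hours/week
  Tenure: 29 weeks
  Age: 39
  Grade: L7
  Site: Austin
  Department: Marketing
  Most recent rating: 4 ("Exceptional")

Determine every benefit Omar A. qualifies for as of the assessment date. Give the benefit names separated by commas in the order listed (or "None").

Sabbatical Program — status temporary ✓; service 29 weeks ≥ 60 days ✓; grade L7 ≥ L5 ✓; age 39 ≥ 18 ✓ → eligible.
Mental Health Benefit — status temporary ✗ (requires full-time or part-time) → not eligible.
Relocation Assistance — status temporary ✗ (requires full-time) → not eligible.
Bereavement Leave — status temporary ✗ (requires full-time or part-time) → not eligible.
Vision Plan — status temporary ✓ (not excluded); service 29 weeks < 1 year (≈365 days) ✗ → not eligible.
Identity Protection Plan — status temporary ✗ (requires seasonal) → not eligible.
Supplemental Life Insurance — status temporary ✓ (not excluded); service 29 weeks ≥ 6 weeks ✓; site Austin ✗ (not Hamburg, Pune, or Denver) → not eligible.

Sabbatical Program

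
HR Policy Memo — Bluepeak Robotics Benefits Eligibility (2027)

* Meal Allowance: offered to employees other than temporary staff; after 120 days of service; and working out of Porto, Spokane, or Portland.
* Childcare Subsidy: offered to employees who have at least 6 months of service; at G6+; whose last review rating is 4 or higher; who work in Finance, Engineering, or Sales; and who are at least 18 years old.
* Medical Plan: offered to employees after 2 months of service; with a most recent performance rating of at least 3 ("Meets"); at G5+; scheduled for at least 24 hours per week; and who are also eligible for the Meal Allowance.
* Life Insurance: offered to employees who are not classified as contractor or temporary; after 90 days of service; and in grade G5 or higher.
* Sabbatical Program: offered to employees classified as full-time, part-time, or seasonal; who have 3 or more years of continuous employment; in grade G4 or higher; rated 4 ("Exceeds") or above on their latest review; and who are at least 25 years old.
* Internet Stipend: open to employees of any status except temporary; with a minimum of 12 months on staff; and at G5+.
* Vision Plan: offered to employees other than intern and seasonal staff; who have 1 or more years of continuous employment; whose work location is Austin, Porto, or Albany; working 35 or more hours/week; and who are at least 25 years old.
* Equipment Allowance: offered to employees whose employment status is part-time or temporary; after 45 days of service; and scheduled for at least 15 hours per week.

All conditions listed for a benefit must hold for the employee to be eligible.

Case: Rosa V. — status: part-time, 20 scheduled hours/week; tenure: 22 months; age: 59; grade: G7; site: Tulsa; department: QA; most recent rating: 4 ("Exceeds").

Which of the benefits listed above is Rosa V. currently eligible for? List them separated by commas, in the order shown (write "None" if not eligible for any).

Life Insurance, Internet Stipend, Equipment Allowance

Meal Allowance — status part-time ✓ (not excluded); service 22 months ≥ 120 days ✓; site Tulsa ✗ (not Porto, Spokane, or Portland) → not eligible.
Childcare Subsidy — service 22 months ≥ 6 months ✓; grade G7 ≥ G6 ✓; rating 4 ≥ 4 ✓; dept QA ✗ → not eligible.
Medical Plan — service 22 months ≥ 2 months ✓; rating 4 ≥ 3 ✓; grade G7 ≥ G5 ✓; 20 hrs/wk < 24 ✗ → not eligible.
Life Insurance — status part-time ✓ (not excluded); service 22 months ≥ 90 days ✓; grade G7 ≥ G5 ✓ → eligible.
Sabbatical Program — status part-time ✓; service 22 months < 3 years (≈1095 days) ✗ → not eligible.
Internet Stipend — status part-time ✓ (not excluded); service 22 months ≥ 12 months ✓; grade G7 ≥ G5 ✓ → eligible.
Vision Plan — status part-time ✓ (not excluded); service 22 months ≥ 1 year (≈365 days) ✓; site Tulsa ✗ (not Austin, Porto, or Albany) → not eligible.
Equipment Allowance — status part-time ✓; service 22 months ≥ 45 days ✓; 20 hrs/wk ≥ 15 ✓ → eligible.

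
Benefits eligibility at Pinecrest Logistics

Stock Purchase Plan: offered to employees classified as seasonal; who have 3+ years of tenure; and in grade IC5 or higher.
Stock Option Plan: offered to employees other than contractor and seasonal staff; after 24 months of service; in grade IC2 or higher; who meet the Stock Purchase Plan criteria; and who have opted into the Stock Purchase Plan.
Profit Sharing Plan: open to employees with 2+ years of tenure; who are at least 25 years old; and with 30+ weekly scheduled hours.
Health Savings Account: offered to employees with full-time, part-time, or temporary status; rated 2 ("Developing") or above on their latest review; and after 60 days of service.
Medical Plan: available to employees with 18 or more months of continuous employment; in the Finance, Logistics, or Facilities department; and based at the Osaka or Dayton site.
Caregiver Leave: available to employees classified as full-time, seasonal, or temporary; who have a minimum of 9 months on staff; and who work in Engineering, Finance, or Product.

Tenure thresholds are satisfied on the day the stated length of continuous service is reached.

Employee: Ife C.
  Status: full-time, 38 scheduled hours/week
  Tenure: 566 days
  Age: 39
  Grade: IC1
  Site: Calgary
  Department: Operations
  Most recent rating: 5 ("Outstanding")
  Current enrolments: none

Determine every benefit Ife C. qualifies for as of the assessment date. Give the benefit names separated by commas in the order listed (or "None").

Stock Purchase Plan — status full-time ✗ (requires seasonal) → not eligible.
Stock Option Plan — status full-time ✓ (not excluded); service 566 days < 24 months (≈720 days) ✗ → not eligible.
Profit Sharing Plan — service 566 days < 2 years (≈730 days) ✗ → not eligible.
Health Savings Account — status full-time ✓; rating 5 ≥ 2 ✓; service 566 days ≥ 60 days ✓ → eligible.
Medical Plan — service 566 days ≥ 18 months (≈540 days) ✓; dept Operations ✗ → not eligible.
Caregiver Leave — status full-time ✓; service 566 days ≥ 9 months (≈270 days) ✓; dept Operations ✗ → not eligible.

Health Savings Account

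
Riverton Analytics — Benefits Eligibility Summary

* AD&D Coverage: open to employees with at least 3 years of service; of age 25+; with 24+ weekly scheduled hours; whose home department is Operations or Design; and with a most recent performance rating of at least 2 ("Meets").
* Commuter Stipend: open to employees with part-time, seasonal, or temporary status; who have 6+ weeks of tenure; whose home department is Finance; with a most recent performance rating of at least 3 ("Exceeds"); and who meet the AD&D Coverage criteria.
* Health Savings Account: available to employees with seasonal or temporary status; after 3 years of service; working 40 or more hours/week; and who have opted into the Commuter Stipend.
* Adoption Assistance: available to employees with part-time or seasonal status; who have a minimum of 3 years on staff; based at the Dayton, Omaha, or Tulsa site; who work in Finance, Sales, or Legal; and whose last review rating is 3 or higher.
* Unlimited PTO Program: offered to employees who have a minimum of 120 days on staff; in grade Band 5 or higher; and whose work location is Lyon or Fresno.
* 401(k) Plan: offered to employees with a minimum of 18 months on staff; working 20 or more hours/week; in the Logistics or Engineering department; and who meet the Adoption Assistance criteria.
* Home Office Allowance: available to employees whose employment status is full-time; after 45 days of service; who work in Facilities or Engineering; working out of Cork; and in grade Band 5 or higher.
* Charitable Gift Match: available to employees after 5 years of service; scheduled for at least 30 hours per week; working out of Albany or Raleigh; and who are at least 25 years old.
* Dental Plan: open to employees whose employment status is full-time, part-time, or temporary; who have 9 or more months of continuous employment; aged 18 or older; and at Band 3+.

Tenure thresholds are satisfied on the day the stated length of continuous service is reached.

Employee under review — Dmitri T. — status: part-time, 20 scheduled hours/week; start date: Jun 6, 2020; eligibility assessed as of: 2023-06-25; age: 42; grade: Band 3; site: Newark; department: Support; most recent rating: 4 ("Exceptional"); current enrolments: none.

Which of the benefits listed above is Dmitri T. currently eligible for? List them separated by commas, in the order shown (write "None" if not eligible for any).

Dental Plan

Service from Jun 6, 2020 to 2023-06-25: 1114 days.
AD&D Coverage — service 1114 days ≥ 3 years (≈1095 days) ✓; age 42 ≥ 25 ✓; 20 hrs/wk < 24 ✗ → not eligible.
Commuter Stipend — status part-time ✓; service 1114 days ≥ 6 weeks (≈42 days) ✓; dept Support ✗ → not eligible.
Health Savings Account — status part-time ✗ (requires seasonal or temporary) → not eligible.
Adoption Assistance — status part-time ✓; service 1114 days ≥ 3 years (≈1095 days) ✓; site Newark ✗ (not Dayton, Omaha, or Tulsa) → not eligible.
Unlimited PTO Program — service 1114 days ≥ 120 days ✓; grade Band 3 < Band 5 ✗ → not eligible.
401(k) Plan — service 1114 days ≥ 18 months (≈540 days) ✓; 20 hrs/wk ≥ 20 ✓; dept Support ✗ → not eligible.
Home Office Allowance — status part-time ✗ (requires full-time) → not eligible.
Charitable Gift Match — service 1114 days < 5 years (≈1825 days) ✗ → not eligible.
Dental Plan — status part-time ✓; service 1114 days ≥ 9 months (≈270 days) ✓; age 42 ≥ 18 ✓; grade Band 3 ≥ Band 3 ✓ → eligible.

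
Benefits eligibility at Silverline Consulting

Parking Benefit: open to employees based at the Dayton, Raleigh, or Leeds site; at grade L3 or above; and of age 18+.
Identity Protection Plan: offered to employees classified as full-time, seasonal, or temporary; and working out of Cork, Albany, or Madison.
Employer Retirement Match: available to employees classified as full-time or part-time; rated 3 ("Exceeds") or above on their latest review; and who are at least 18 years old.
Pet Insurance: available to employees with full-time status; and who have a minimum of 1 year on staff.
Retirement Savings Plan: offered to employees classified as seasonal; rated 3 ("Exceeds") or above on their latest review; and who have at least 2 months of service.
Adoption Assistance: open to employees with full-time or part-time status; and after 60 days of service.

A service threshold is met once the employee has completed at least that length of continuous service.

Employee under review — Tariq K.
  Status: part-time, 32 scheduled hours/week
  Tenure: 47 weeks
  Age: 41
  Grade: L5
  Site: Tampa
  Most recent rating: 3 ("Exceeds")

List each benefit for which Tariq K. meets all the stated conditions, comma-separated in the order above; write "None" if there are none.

Parking Benefit — site Tampa ✗ (not Dayton, Raleigh, or Leeds) → not eligible.
Identity Protection Plan — status part-time ✗ (requires full-time, seasonal, or temporary) → not eligible.
Employer Retirement Match — status part-time ✓; rating 3 ≥ 3 ✓; age 41 ≥ 18 ✓ → eligible.
Pet Insurance — status part-time ✗ (requires full-time) → not eligible.
Retirement Savings Plan — status part-time ✗ (requires seasonal) → not eligible.
Adoption Assistance — status part-time ✓; service 47 weeks ≥ 60 days ✓ → eligible.

Employer Retirement Match, Adoption Assistance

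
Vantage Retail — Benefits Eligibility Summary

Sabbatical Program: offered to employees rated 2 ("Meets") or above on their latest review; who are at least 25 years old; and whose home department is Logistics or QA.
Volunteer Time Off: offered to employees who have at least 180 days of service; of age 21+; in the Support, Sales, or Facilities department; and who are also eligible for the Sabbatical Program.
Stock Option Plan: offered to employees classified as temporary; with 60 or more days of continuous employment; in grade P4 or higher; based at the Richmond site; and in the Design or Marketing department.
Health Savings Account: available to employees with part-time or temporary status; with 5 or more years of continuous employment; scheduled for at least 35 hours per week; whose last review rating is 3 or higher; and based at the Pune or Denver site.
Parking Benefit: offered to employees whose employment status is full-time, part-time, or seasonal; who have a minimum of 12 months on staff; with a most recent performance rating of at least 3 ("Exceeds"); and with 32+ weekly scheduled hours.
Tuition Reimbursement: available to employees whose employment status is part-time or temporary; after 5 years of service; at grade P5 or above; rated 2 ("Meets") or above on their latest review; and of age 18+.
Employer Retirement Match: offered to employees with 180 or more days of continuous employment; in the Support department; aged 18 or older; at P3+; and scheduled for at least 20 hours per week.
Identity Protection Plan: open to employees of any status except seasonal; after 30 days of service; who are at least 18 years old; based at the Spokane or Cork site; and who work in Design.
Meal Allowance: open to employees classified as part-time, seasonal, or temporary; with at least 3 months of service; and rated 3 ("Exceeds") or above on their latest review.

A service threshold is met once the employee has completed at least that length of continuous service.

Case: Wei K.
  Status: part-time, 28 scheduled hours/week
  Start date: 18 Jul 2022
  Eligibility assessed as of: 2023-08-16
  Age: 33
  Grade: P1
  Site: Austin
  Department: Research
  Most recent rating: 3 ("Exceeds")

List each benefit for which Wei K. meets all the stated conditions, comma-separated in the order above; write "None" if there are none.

Service from 18 Jul 2022 to 2023-08-16: 394 days.
Sabbatical Program — rating 3 ≥ 2 ✓; age 33 ≥ 25 ✓; dept Research ✗ → not eligible.
Volunteer Time Off — service 394 days ≥ 180 days ✓; age 33 ≥ 21 ✓; dept Research ✗ → not eligible.
Stock Option Plan — status part-time ✗ (requires temporary) → not eligible.
Health Savings Account — status part-time ✓; service 394 days < 5 years (≈1825 days) ✗ → not eligible.
Parking Benefit — status part-time ✓; service 394 days ≥ 12 months (≈360 days) ✓; rating 3 ≥ 3 ✓; 28 hrs/wk < 32 ✗ → not eligible.
Tuition Reimbursement — status part-time ✓; service 394 days < 5 years (≈1825 days) ✗ → not eligible.
Employer Retirement Match — service 394 days ≥ 180 days ✓; dept Research ✗ → not eligible.
Identity Protection Plan — status part-time ✓ (not excluded); service 394 days ≥ 30 days ✓; age 33 ≥ 18 ✓; site Austin ✗ (not Spokane or Cork) → not eligible.
Meal Allowance — status part-time ✓; service 394 days ≥ 3 months (≈90 days) ✓; rating 3 ≥ 3 ✓ → eligible.

Meal Allowance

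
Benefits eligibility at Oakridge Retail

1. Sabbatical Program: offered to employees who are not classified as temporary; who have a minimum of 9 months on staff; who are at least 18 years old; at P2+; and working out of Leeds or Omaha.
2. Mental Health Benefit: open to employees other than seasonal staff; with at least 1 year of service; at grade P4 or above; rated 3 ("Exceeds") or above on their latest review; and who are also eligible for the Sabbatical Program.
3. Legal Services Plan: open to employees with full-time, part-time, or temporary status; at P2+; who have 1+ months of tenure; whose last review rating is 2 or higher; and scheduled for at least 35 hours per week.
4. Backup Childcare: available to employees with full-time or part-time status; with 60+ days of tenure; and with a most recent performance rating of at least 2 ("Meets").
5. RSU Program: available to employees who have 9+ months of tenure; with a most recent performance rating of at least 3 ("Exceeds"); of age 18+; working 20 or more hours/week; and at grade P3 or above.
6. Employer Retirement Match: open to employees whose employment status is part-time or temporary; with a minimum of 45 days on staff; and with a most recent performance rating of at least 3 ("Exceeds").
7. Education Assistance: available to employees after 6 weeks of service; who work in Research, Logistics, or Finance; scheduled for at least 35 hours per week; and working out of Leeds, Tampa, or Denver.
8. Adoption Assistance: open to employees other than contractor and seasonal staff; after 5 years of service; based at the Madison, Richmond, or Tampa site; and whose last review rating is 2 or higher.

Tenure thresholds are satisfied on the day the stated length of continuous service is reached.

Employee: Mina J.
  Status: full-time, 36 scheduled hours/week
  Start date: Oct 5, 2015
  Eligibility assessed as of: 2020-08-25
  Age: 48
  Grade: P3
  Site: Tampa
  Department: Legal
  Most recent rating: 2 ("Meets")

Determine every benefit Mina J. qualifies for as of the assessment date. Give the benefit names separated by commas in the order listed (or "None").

Service from Oct 5, 2015 to 2020-08-25: 1786 days.
Sabbatical Program — status full-time ✓ (not excluded); service 1786 days ≥ 9 months (≈270 days) ✓; age 48 ≥ 18 ✓; grade P3 ≥ P2 ✓; site Tampa ✗ (not Leeds or Omaha) → not eligible.
Mental Health Benefit — status full-time ✓ (not excluded); service 1786 days ≥ 1 year (≈365 days) ✓; grade P3 < P4 ✗ → not eligible.
Legal Services Plan — status full-time ✓; grade P3 ≥ P2 ✓; service 1786 days ≥ 1 month (≈30 days) ✓; rating 2 ≥ 2 ✓; 36 hrs/wk ≥ 35 ✓ → eligible.
Backup Childcare — status full-time ✓; service 1786 days ≥ 60 days ✓; rating 2 ≥ 2 ✓ → eligible.
RSU Program — service 1786 days ≥ 9 months (≈270 days) ✓; rating 2 < 3 ✗ → not eligible.
Employer Retirement Match — status full-time ✗ (requires part-time or temporary) → not eligible.
Education Assistance — service 1786 days ≥ 6 weeks (≈42 days) ✓; dept Legal ✗ → not eligible.
Adoption Assistance — status full-time ✓ (not excluded); service 1786 days < 5 years (≈1825 days) ✗ → not eligible.

Legal Services Plan, Backup Childcare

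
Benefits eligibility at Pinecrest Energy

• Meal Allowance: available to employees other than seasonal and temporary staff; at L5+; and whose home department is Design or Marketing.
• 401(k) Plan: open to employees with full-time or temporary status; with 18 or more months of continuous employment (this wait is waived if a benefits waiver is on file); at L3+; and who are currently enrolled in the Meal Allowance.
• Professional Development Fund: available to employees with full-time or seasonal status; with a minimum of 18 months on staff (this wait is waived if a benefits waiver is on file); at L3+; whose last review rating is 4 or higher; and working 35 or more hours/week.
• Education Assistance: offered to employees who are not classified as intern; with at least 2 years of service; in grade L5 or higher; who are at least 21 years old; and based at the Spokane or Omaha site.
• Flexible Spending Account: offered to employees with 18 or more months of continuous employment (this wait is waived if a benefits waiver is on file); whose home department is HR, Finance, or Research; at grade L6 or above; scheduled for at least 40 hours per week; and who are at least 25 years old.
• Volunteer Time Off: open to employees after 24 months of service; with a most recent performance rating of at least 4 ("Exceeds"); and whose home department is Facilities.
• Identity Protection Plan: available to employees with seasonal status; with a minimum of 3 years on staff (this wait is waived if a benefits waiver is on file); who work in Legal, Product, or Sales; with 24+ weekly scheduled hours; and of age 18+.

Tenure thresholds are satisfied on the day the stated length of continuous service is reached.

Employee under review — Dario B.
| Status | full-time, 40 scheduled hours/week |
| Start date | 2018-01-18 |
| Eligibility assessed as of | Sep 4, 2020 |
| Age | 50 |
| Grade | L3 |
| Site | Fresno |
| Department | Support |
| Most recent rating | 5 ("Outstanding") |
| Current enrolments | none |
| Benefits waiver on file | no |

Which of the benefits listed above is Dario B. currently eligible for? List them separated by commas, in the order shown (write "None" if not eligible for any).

Professional Development Fund

Service from 2018-01-18 to Sep 4, 2020: 960 days.
Meal Allowance — status full-time ✓ (not excluded); grade L3 < L5 ✗ → not eligible.
401(k) Plan — status full-time ✓; no waiver, service 960 days ≥ 18 months (≈540 days) ✓; grade L3 ≥ L3 ✓; not enrolled in Meal Allowance ✗ → not eligible.
Professional Development Fund — status full-time ✓; no waiver, service 960 days ≥ 18 months (≈540 days) ✓; grade L3 ≥ L3 ✓; rating 5 ≥ 4 ✓; 40 hrs/wk ≥ 35 ✓ → eligible.
Education Assistance — status full-time ✓ (not excluded); service 960 days ≥ 2 years (≈730 days) ✓; grade L3 < L5 ✗ → not eligible.
Flexible Spending Account — no waiver, service 960 days ≥ 18 months (≈540 days) ✓; dept Support ✗ → not eligible.
Volunteer Time Off — service 960 days ≥ 24 months (≈720 days) ✓; rating 5 ≥ 4 ✓; dept Support ✗ → not eligible.
Identity Protection Plan — status full-time ✗ (requires seasonal) → not eligible.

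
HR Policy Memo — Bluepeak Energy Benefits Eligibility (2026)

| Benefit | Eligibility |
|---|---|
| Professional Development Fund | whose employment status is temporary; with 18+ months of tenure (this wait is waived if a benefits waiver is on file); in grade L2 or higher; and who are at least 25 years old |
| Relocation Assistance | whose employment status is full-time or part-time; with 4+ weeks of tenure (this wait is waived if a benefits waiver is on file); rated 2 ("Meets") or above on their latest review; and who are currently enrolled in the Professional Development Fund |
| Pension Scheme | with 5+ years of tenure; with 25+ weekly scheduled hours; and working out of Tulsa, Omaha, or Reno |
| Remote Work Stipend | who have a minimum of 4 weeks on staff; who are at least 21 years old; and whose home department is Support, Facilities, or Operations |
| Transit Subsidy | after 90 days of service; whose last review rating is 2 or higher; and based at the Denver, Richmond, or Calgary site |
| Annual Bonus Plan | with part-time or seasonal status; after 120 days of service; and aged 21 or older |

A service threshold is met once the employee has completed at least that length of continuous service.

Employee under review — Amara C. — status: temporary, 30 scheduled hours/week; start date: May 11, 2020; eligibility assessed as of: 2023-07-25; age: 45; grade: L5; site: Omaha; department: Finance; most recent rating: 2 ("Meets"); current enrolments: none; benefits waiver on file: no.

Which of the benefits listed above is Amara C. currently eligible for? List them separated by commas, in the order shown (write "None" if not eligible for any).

Professional Development Fund

Service from May 11, 2020 to 2023-07-25: 1170 days.
Professional Development Fund — status temporary ✓; no waiver, service 1170 days ≥ 18 months (≈540 days) ✓; grade L5 ≥ L2 ✓; age 45 ≥ 25 ✓ → eligible.
Relocation Assistance — status temporary ✗ (requires full-time or part-time) → not eligible.
Pension Scheme — service 1170 days < 5 years (≈1825 days) ✗ → not eligible.
Remote Work Stipend — service 1170 days ≥ 4 weeks (≈28 days) ✓; age 45 ≥ 21 ✓; dept Finance ✗ → not eligible.
Transit Subsidy — service 1170 days ≥ 90 days ✓; rating 2 ≥ 2 ✓; site Omaha ✗ (not Denver, Richmond, or Calgary) → not eligible.
Annual Bonus Plan — status temporary ✗ (requires part-time or seasonal) → not eligible.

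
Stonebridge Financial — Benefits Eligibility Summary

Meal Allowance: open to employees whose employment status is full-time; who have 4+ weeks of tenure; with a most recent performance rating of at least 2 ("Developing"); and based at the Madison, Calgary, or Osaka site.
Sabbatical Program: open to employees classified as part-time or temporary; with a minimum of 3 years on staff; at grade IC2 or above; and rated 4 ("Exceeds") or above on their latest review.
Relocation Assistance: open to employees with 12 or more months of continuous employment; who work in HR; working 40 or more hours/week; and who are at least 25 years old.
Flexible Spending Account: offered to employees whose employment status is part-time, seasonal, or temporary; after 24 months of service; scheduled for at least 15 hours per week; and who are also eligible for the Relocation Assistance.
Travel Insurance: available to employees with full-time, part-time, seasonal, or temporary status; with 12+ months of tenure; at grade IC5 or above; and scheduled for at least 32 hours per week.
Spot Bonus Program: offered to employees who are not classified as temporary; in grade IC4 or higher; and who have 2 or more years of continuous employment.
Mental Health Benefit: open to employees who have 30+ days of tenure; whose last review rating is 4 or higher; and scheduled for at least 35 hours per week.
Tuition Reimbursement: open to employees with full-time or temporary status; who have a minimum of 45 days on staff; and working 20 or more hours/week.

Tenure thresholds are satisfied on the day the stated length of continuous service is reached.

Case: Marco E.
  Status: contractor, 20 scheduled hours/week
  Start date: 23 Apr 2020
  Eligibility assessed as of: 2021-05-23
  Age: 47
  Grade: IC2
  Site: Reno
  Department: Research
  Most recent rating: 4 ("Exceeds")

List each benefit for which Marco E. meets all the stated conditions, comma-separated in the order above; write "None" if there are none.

Service from 23 Apr 2020 to 2021-05-23: 395 days.
Meal Allowance — status contractor ✗ (requires full-time) → not eligible.
Sabbatical Program — status contractor ✗ (requires part-time or temporary) → not eligible.
Relocation Assistance — service 395 days ≥ 12 months (≈360 days) ✓; dept Research ✗ → not eligible.
Flexible Spending Account — status contractor ✗ (requires part-time, seasonal, or temporary) → not eligible.
Travel Insurance — status contractor ✗ (requires full-time, part-time, seasonal, or temporary) → not eligible.
Spot Bonus Program — status contractor ✓ (not excluded); grade IC2 < IC4 ✗ → not eligible.
Mental Health Benefit — service 395 days ≥ 30 days ✓; rating 4 ≥ 4 ✓; 20 hrs/wk < 35 ✗ → not eligible.
Tuition Reimbursement — status contractor ✗ (requires full-time or temporary) → not eligible.

None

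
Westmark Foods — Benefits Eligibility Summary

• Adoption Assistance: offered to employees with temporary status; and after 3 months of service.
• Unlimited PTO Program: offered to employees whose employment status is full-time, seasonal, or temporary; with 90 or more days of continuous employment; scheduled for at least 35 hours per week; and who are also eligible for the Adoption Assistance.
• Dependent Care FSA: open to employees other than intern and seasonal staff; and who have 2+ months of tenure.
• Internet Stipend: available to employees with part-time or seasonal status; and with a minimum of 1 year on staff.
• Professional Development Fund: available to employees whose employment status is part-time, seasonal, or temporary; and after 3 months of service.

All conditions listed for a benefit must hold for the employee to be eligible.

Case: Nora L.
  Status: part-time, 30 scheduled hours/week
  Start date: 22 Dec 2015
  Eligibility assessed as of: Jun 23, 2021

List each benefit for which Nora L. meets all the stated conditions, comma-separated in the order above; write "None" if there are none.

Service from 22 Dec 2015 to Jun 23, 2021: 2010 days.
Adoption Assistance — status part-time ✗ (requires temporary) → not eligible.
Unlimited PTO Program — status part-time ✗ (requires full-time, seasonal, or temporary) → not eligible.
Dependent Care FSA — status part-time ✓ (not excluded); service 2010 days ≥ 2 months (≈60 days) ✓ → eligible.
Internet Stipend — status part-time ✓; service 2010 days ≥ 1 year (≈365 days) ✓ → eligible.
Professional Development Fund — status part-time ✓; service 2010 days ≥ 3 months (≈90 days) ✓ → eligible.

Dependent Care FSA, Internet Stipend, Professional Development Fund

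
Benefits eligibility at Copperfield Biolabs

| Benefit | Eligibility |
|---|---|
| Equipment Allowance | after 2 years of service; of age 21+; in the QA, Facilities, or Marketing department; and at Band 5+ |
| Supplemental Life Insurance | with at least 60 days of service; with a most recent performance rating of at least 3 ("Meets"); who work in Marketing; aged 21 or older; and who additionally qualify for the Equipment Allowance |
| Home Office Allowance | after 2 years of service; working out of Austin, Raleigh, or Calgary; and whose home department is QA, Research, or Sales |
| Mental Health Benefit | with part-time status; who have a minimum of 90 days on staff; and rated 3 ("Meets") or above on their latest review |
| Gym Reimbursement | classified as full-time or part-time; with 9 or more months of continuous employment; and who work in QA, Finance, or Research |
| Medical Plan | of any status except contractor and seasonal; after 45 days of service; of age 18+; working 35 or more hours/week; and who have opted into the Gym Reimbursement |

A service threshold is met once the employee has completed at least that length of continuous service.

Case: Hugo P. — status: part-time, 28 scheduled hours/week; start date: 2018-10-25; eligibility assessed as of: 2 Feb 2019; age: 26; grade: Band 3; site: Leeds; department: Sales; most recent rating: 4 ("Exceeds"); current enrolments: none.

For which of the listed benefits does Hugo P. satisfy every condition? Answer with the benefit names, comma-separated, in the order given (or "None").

Service from 2018-10-25 to 2 Feb 2019: 100 days.
Equipment Allowance — service 100 days < 2 years (≈730 days) ✗ → not eligible.
Supplemental Life Insurance — service 100 days ≥ 60 days ✓; rating 4 ≥ 3 ✓; dept Sales ✗ → not eligible.
Home Office Allowance — service 100 days < 2 years (≈730 days) ✗ → not eligible.
Mental Health Benefit — status part-time ✓; service 100 days ≥ 90 days ✓; rating 4 ≥ 3 ✓ → eligible.
Gym Reimbursement — status part-time ✓; service 100 days < 9 months (≈270 days) ✗ → not eligible.
Medical Plan — status part-time ✓ (not excluded); service 100 days ≥ 45 days ✓; age 26 ≥ 18 ✓; 28 hrs/wk < 35 ✗ → not eligible.

Mental Health Benefit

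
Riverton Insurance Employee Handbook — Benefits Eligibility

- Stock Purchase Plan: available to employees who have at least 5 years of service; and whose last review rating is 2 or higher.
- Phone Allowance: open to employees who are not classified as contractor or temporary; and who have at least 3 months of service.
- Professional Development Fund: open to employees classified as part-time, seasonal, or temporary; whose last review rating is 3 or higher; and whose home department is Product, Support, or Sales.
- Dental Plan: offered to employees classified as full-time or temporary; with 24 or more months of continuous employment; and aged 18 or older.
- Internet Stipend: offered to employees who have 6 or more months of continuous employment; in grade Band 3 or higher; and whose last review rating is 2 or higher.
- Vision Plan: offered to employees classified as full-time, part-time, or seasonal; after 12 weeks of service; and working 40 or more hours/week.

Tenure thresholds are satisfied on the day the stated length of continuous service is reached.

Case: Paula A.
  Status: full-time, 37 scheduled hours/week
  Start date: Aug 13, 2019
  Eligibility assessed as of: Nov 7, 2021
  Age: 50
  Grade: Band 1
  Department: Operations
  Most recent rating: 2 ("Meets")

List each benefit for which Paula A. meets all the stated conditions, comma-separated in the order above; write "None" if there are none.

Service from Aug 13, 2019 to Nov 7, 2021: 817 days.
Stock Purchase Plan — service 817 days < 5 years (≈1825 days) ✗ → not eligible.
Phone Allowance — status full-time ✓ (not excluded); service 817 days ≥ 3 months (≈90 days) ✓ → eligible.
Professional Development Fund — status full-time ✗ (requires part-time, seasonal, or temporary) → not eligible.
Dental Plan — status full-time ✓; service 817 days ≥ 24 months (≈720 days) ✓; age 50 ≥ 18 ✓ → eligible.
Internet Stipend — service 817 days ≥ 6 months (≈180 days) ✓; grade Band 1 < Band 3 ✗ → not eligible.
Vision Plan — status full-time ✓; service 817 days ≥ 12 weeks (≈84 days) ✓; 37 hrs/wk < 40 ✗ → not eligible.

Phone Allowance, Dental Plan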